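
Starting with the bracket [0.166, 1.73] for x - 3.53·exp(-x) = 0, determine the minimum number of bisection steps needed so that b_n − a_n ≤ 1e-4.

14

Initial width b − a = 1.73 − 0.166 = 1.564000.
After n steps the width is (b−a)/2^n; need (b−a)/2^n ≤ 1e-4.
So n ≥ log₂(1.564000/1e-4) = log₂(15640.0000) ≈ 13.9330.
Hence n = 14.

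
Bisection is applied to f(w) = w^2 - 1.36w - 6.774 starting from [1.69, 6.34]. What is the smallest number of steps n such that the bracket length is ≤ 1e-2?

Initial width b − a = 6.34 − 1.69 = 4.650000.
After n steps the width is (b−a)/2^n; need (b−a)/2^n ≤ 1e-2.
So n ≥ log₂(4.650000/1e-2) = log₂(465.0000) ≈ 8.8611.
Hence n = 9.

9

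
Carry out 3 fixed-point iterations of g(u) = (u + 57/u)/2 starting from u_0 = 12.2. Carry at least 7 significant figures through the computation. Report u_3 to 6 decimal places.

u_1 = g(12.200000) = 8.436066
u_2 = g(8.436066) = 7.596385
u_3 = g(7.596385) = 7.549977

7.549977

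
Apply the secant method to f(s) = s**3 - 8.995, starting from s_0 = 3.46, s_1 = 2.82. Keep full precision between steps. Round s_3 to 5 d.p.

f(s_0) = 32.426736, f(s_1) = 13.430768
s_2 = 2.820000 - (13.430768)·(2.820000 - 3.460000)/(13.430768 - (32.426736)) = 2.367499; f(s_2) = 4.274957
s_3 = 2.367499 - (4.274957)·(2.367499 - 2.820000)/(4.274957 - (13.430768)) = 2.156221; f(s_3) = 1.029897

2.15622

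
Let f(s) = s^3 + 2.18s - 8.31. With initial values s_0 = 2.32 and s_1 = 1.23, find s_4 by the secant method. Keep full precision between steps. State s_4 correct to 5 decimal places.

1.66925

Secant update: s_(k+1) = s_k − f(s_k)·(s_k − s_(k-1))/(f(s_k) − f(s_(k-1))).
f(s_0) = 9.234768, f(s_1) = -3.767733
s_2 = 1.230000 - (-3.767733)·(1.230000 - 2.320000)/(-3.767733 - (9.234768)) = 1.545849; f(s_2) = -1.246011
s_3 = 1.545849 - (-1.246011)·(1.545849 - 1.230000)/(-1.246011 - (-3.767733)) = 1.701914; f(s_3) = 0.329783
s_4 = 1.701914 - (0.329783)·(1.701914 - 1.545849)/(0.329783 - (-1.246011)) = 1.669252; f(s_4) = -0.019818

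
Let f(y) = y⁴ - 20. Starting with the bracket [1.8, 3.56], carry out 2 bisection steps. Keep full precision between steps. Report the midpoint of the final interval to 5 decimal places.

f(1.800000) = -9.502400, f(3.560000) = 140.620137 (opposite signs)
step 1: m = 2.680000, f(m) = 31.586870 > 0 → root in [1.800000, 2.680000]
step 2: m = 2.240000, f(m) = 5.176310 > 0 → root in [1.800000, 2.240000]
Midpoint of [1.800000, 2.240000] = 2.020000

2.02000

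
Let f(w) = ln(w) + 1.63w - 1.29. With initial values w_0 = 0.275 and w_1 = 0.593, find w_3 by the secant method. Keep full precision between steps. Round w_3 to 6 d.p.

Secant update: w_(k+1) = w_k − f(w_k)·(w_k − w_(k-1))/(f(w_k) − f(w_(k-1))).
f(w_0) = -2.132734, f(w_1) = -0.845971
w_2 = 0.593000 - (-0.845971)·(0.593000 - 0.275000)/(-0.845971 - (-2.132734)) = 0.802066; f(w_2) = -0.203196
w_3 = 0.802066 - (-0.203196)·(0.802066 - 0.593000)/(-0.203196 - (-0.845971)) = 0.868157; f(w_3) = -0.016287

0.868157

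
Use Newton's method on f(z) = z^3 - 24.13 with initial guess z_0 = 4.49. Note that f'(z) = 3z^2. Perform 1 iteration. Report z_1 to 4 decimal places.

z_0 = 4.490000: f = 66.388849, f' = 60.480300 → z_1 = 4.490000 - (66.388849)/(60.480300) = 3.392306

3.3923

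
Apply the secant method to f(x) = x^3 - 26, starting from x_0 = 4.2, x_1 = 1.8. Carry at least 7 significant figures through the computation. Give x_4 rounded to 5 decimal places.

2.91923

Secant update: x_(k+1) = x_k − f(x_k)·(x_k − x_(k-1))/(f(x_k) − f(x_(k-1))).
f(x_0) = 48.088000, f(x_1) = -20.168000
x_2 = 1.800000 - (-20.168000)·(1.800000 - 4.200000)/(-20.168000 - (48.088000)) = 2.509142; f(x_2) = -10.202959
x_3 = 2.509142 - (-10.202959)·(2.509142 - 1.800000)/(-10.202959 - (-20.168000)) = 3.235215; f(x_3) = 7.861755
x_4 = 3.235215 - (7.861755)·(3.235215 - 2.509142)/(7.861755 - (-10.202959)) = 2.919228; f(x_4) = -1.122643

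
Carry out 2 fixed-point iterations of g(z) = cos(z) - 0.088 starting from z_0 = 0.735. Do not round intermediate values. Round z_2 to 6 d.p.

z_1 = g(0.735000) = 0.653831
z_2 = g(0.653831) = 0.705760

0.705760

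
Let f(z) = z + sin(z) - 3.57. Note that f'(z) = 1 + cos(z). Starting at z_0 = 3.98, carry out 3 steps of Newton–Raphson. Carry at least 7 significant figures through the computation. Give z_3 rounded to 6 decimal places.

z_0 = 3.980000: f = -0.333579, f' = 0.331352 → z_1 = 3.980000 - (-0.333579)/(0.331352) = 4.986721
z_1 = 4.986721: f = 0.454115, f' = 1.270904 → z_2 = 4.986721 - (0.454115)/(1.270904) = 4.629405
z_2 = 4.629405: f = 0.062846, f' = 0.917111 → z_3 = 4.629405 - (0.062846)/(0.917111) = 4.560879

4.560879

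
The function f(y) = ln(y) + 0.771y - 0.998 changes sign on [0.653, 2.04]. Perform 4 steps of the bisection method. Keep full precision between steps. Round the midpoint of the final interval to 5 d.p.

1.12978

f(0.653000) = -0.920715, f(2.040000) = 1.287790 (opposite signs)
step 1: m = 1.346500, f(m) = 0.337660 > 0 → root in [0.653000, 1.346500]
step 2: m = 0.999750, f(m) = -0.227443 < 0 → root in [0.999750, 1.346500]
step 3: m = 1.173125, f(m) = 0.066151 > 0 → root in [0.999750, 1.173125]
step 4: m = 1.086437, f(m) = -0.077453 < 0 → root in [1.086437, 1.173125]
Midpoint of [1.086437, 1.173125] = 1.129781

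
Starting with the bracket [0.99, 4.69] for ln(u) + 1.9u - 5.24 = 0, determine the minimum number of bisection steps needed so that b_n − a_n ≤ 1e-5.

19

Initial width b − a = 4.69 − 0.99 = 3.700000.
After n steps the width is (b−a)/2^n; need (b−a)/2^n ≤ 1e-5.
So n ≥ log₂(3.700000/1e-5) = log₂(370000.0000) ≈ 18.4972.
Hence n = 19.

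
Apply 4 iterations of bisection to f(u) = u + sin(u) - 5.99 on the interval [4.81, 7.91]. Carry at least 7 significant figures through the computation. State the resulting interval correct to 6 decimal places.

f(4.810000) = -2.175240, f(7.910000) = 2.918431 (opposite signs)
step 1: m = 6.360000, f(m) = 0.446739 > 0 → root in [4.810000, 6.360000]
step 2: m = 5.585000, f(m) = -1.047829 < 0 → root in [5.585000, 6.360000]
step 3: m = 5.972500, f(m) = -0.323211 < 0 → root in [5.972500, 6.360000]
step 4: m = 6.166250, f(m) = 0.059581 > 0 → root in [5.972500, 6.166250]

[5.972500, 6.166250]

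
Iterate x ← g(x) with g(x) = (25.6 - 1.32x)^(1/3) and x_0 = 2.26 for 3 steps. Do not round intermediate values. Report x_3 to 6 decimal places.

2.798161

x_1 = g(2.260000) = 2.827985
x_2 = g(2.827985) = 2.796384
x_3 = g(2.796384) = 2.798161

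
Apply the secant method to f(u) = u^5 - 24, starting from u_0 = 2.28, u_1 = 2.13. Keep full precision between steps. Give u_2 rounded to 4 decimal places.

f(u_0) = 37.613267, f(u_1) = 19.842773
u_2 = 2.130000 - (19.842773)·(2.130000 - 2.280000)/(19.842773 - (37.613267)) = 1.962508; f(u_2) = 5.111002

1.9625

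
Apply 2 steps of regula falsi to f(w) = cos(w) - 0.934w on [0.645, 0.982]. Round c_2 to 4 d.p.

False-position update: c = (a·f(b) − b·f(a))/(f(b) − f(a)); replace the endpoint whose sign matches f(c).
f(0.645000) = 0.196670, f(0.982000) = -0.361828
step 1: c = 0.763671, f(c) = 0.009033 > 0 → new bracket [0.763671, 0.982000]
step 2: c = 0.768989, f(c) = 0.000378 > 0 → new bracket [0.768989, 0.982000]

0.7690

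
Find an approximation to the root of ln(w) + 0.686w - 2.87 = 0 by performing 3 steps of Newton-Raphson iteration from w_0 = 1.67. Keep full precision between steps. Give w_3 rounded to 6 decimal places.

Newton update: w ← w − f(w)/f'(w).
f'(w) = 1/w + 0.686
w_0 = 1.670000: f = -1.211556, f' = 1.284802 → w_1 = 1.670000 - (-1.211556)/(1.284802) = 2.612990
w_1 = 2.612990: f = -0.116993, f' = 1.068703 → w_2 = 2.612990 - (-0.116993)/(1.068703) = 2.722463
w_2 = 2.722463: f = -0.000854, f' = 1.053315 → w_3 = 2.722463 - (-0.000854)/(1.053315) = 2.723273

2.723273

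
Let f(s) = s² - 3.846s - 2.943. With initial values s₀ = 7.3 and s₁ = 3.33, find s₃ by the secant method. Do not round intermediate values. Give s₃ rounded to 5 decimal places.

4.66138

f(s_0) = 22.271200, f(s_1) = -4.661280
s_2 = 3.330000 - (-4.661280)·(3.330000 - 7.300000)/(-4.661280 - (22.271200)) = 4.017099; f(s_2) = -2.255678
s_3 = 4.017099 - (-2.255678)·(4.017099 - 3.330000)/(-2.255678 - (-4.661280)) = 4.661376; f(s_3) = 0.857775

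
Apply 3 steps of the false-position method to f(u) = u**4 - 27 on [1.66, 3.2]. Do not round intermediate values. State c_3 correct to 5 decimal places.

2.21248

f(1.660000) = -19.406669, f(3.200000) = 77.857600
step 1: c = 1.967269, f(c) = -12.021968 < 0 → new bracket [1.967269, 3.200000]
step 2: c = 2.132154, f(c) = -6.333133 < 0 → new bracket [2.132154, 3.200000]
step 3: c = 2.212482, f(c) = -3.038239 < 0 → new bracket [2.212482, 3.200000]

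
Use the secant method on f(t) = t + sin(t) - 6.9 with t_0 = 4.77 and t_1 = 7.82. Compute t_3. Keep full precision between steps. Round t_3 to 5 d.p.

6.57708

f(t_0) = -3.128341, f(t_1) = 1.919423
t_2 = 7.820000 - (1.919423)·(7.820000 - 4.770000)/(1.919423 - (-3.128341)) = 6.660231; f(t_2) = 0.128407
t_3 = 6.660231 - (0.128407)·(6.660231 - 7.820000)/(0.128407 - (1.919423)) = 6.577082; f(t_3) = -0.033234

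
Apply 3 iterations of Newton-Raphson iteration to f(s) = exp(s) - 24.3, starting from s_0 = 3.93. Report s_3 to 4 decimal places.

Newton update: s ← s − f(s)/f'(s).
f'(s) = exp(s)
s_0 = 3.930000: f = 26.606978, f' = 50.906978 → s_1 = 3.930000 - (26.606978)/(50.906978) = 3.407341
s_1 = 3.407341: f = 5.884883, f' = 30.184883 → s_2 = 3.407341 - (5.884883)/(30.184883) = 3.212380
s_2 = 3.212380: f = 0.538130, f' = 24.838130 → s_3 = 3.212380 - (0.538130)/(24.838130) = 3.190714

3.1907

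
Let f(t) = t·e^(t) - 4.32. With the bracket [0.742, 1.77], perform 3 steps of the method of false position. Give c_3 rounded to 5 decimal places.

f(0.742000) = -2.761702, f(1.770000) = 6.071410
step 1: c = 1.063408, f(c) = -1.240134 < 0 → new bracket [1.063408, 1.770000]
step 2: c = 1.183255, f(c) = -0.456691 < 0 → new bracket [1.183255, 1.770000]
step 3: c = 1.224302, f(c) = -0.155178 < 0 → new bracket [1.224302, 1.770000]

1.22430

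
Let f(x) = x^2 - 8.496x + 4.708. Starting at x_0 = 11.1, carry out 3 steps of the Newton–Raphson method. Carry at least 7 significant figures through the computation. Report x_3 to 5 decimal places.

f'(x) = 2x - 8.496
x_0 = 11.100000: f = 33.612400, f' = 13.704000 → x_1 = 11.100000 - (33.612400)/(13.704000) = 8.647256
x_1 = 8.647256: f = 6.015952, f' = 8.798513 → x_2 = 8.647256 - (6.015952)/(8.798513) = 7.963510
x_2 = 7.963510: f = 0.467509, f' = 7.431020 → x_3 = 7.963510 - (0.467509)/(7.431020) = 7.900597

7.90060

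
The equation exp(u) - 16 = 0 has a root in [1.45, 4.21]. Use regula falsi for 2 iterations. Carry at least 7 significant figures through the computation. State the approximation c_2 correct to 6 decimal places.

2.294496

f(1.450000) = -11.736885, f(4.210000) = 51.356540
step 1: c = 1.963426, f(c) = -8.876309 < 0 → new bracket [1.963426, 4.210000]
step 2: c = 2.294496, f(c) = -6.080565 < 0 → new bracket [2.294496, 4.210000]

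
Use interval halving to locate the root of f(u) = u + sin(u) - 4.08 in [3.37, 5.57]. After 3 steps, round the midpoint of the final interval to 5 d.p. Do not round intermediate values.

f(3.370000) = -0.936427, f(5.570000) = 0.835754 (opposite signs)
step 1: m = 4.470000, f(m) = -0.580767 < 0 → root in [4.470000, 5.570000]
step 2: m = 5.020000, f(m) = -0.013060 < 0 → root in [5.020000, 5.570000]
step 3: m = 5.295000, f(m) = 0.379971 > 0 → root in [5.020000, 5.295000]
Midpoint of [5.020000, 5.295000] = 5.157500

5.15750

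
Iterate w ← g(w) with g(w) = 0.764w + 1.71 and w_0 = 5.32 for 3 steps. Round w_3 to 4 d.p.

w_1 = g(5.320000) = 5.774480
w_2 = g(5.774480) = 6.121703
w_3 = g(6.121703) = 6.386981

6.3870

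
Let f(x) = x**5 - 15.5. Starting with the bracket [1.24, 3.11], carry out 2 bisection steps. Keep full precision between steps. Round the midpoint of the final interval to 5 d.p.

1.94125

f(1.240000) = -12.568375, f(3.110000) = 275.439002 (opposite signs)
step 1: m = 2.175000, f(m) = 33.173918 > 0 → root in [1.240000, 2.175000]
step 2: m = 1.707500, f(m) = -0.985450 < 0 → root in [1.707500, 2.175000]
Midpoint of [1.707500, 2.175000] = 1.941250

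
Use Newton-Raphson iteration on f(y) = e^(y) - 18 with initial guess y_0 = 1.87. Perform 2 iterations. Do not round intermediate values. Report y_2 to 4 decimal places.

Newton update: y ← y − f(y)/f'(y).
f'(y) = e^(y)
y_0 = 1.870000: f = -11.511704, f' = 6.488296 → y_1 = 1.870000 - (-11.511704)/(6.488296) = 3.644226
y_1 = 3.644226: f = 20.253150, f' = 38.253150 → y_2 = 3.644226 - (20.253150)/(38.253150) = 3.114775

3.1148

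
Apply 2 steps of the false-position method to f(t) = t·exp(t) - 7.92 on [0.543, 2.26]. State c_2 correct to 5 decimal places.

False-position update: c = (a·f(b) − b·f(a))/(f(b) − f(a)); replace the endpoint whose sign matches f(c).
f(0.543000) = -6.985409, f(2.260000) = 13.737782
step 1: c = 1.121769, f(c) = -4.475852 < 0 → new bracket [1.121769, 2.260000]
step 2: c = 1.401480, f(c) = -2.228299 < 0 → new bracket [1.401480, 2.260000]

1.40148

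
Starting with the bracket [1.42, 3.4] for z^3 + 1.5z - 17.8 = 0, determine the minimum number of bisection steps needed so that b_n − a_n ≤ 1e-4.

15

Initial width b − a = 3.4 − 1.42 = 1.980000.
After n steps the width is (b−a)/2^n; need (b−a)/2^n ≤ 1e-4.
So n ≥ log₂(1.980000/1e-4) = log₂(19800.0000) ≈ 14.2732.
Hence n = 15.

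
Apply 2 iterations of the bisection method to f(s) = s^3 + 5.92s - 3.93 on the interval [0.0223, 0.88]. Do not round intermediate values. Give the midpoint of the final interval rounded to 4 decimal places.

f(0.022300) = -3.797973, f(0.880000) = 1.961072 (opposite signs)
step 1: m = 0.451150, f(m) = -1.167367 < 0 → root in [0.451150, 0.880000]
step 2: m = 0.665575, f(m) = 0.305047 > 0 → root in [0.451150, 0.665575]
Midpoint of [0.451150, 0.665575] = 0.558362

0.5584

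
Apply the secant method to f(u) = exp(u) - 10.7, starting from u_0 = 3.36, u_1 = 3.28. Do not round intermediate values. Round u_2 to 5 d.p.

f(u_0) = 18.089191, f(u_1) = 15.875773
u_2 = 3.280000 - (15.875773)·(3.280000 - 3.360000)/(15.875773 - (18.089191)) = 2.706199; f(u_2) = 4.272256

2.70620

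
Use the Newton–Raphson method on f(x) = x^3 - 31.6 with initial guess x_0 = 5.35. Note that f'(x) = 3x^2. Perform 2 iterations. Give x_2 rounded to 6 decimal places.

Newton update: x ← x − f(x)/f'(x).
x_0 = 5.350000: f = 121.530375, f' = 85.867500 → x_1 = 5.350000 - (121.530375)/(85.867500) = 3.934676
x_1 = 3.934676: f = 29.315354, f' = 46.445014 → x_2 = 3.934676 - (29.315354)/(46.445014) = 3.303491

3.303491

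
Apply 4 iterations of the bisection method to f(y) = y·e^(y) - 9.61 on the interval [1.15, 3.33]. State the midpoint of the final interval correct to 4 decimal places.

1.7631

f(1.150000) = -5.978078, f(3.330000) = 83.424678 (opposite signs)
step 1: m = 2.240000, f(m) = 11.431062 > 0 → root in [1.150000, 2.240000]
step 2: m = 1.695000, f(m) = -0.377935 < 0 → root in [1.695000, 2.240000]
step 3: m = 1.967500, f(m) = 4.463079 > 0 → root in [1.695000, 1.967500]
step 4: m = 1.831250, f(m) = 1.820084 > 0 → root in [1.695000, 1.831250]
Midpoint of [1.695000, 1.831250] = 1.763125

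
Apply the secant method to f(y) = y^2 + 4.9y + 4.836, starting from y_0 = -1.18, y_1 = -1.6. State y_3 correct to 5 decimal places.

-1.36747

Secant update: y_(k+1) = y_k − f(y_k)·(y_k − y_(k-1))/(f(y_k) − f(y_(k-1))).
f(y_0) = 0.446400, f(y_1) = -0.444000
y_2 = -1.600000 - (-0.444000)·(-1.600000 - -1.180000)/(-0.444000 - (0.446400)) = -1.390566; f(y_2) = -0.044100
y_3 = -1.390566 - (-0.044100)·(-1.390566 - -1.600000)/(-0.044100 - (-0.444000)) = -1.367470; f(y_3) = 0.005370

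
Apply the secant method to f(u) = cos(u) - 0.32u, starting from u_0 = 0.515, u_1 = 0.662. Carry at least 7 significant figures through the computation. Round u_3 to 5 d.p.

f(u_0) = 0.705493, f(u_1) = 0.576924
u_2 = 0.662000 - (0.576924)·(0.662000 - 0.515000)/(0.576924 - (0.705493)) = 1.321633; f(u_2) = -0.176329
u_3 = 1.321633 - (-0.176329)·(1.321633 - 0.662000)/(-0.176329 - (0.576924)) = 1.167219; f(u_3) = 0.019200

1.16722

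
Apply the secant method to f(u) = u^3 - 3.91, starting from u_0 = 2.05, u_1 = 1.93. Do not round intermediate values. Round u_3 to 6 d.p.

f(u_0) = 4.705125, f(u_1) = 3.279057
u_2 = 1.930000 - (3.279057)·(1.930000 - 2.050000)/(3.279057 - (4.705125)) = 1.654076; f(u_2) = 0.615495
u_3 = 1.654076 - (0.615495)·(1.654076 - 1.930000)/(0.615495 - (3.279057)) = 1.590315; f(u_3) = 0.112070

1.590315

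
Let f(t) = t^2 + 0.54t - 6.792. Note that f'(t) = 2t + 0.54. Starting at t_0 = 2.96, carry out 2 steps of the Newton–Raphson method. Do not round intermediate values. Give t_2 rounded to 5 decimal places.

t_0 = 2.960000: f = 3.568000, f' = 6.460000 → t_1 = 2.960000 - (3.568000)/(6.460000) = 2.407678
t_1 = 2.407678: f = 0.305060, f' = 5.355356 → t_2 = 2.407678 - (0.305060)/(5.355356) = 2.350715

2.35071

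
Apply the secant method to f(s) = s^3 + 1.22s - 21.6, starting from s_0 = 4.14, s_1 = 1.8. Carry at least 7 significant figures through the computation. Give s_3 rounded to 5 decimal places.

2.79204

Secant update: s_(k+1) = s_k − f(s_k)·(s_k − s_(k-1))/(f(s_k) − f(s_(k-1))).
f(s_0) = 54.408744, f(s_1) = -13.572000
s_2 = 1.800000 - (-13.572000)·(1.800000 - 4.140000)/(-13.572000 - (54.408744)) = 2.267169; f(s_2) = -7.180684
s_3 = 2.267169 - (-7.180684)·(2.267169 - 1.800000)/(-7.180684 - (-13.572000)) = 2.792036; f(s_3) = 3.571498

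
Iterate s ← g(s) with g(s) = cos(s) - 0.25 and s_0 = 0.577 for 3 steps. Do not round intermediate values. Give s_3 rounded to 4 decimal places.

0.5854

s_1 = g(0.577000) = 0.588103
s_2 = g(0.588103) = 0.581995
s_3 = g(0.581995) = 0.585368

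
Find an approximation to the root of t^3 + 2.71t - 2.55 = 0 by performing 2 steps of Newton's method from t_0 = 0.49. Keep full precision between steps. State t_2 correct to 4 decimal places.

f'(t) = 3t^2 + 2.71
t_0 = 0.490000: f = -1.104451, f' = 3.430300 → t_1 = 0.490000 - (-1.104451)/(3.430300) = 0.811969
t_1 = 0.811969: f = 0.185763, f' = 4.687882 → t_2 = 0.811969 - (0.185763)/(4.687882) = 0.772343

0.7723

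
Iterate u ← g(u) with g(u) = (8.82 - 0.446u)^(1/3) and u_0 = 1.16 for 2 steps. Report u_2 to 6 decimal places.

1.993050

u_1 = g(1.160000) = 2.024908
u_2 = g(2.024908) = 1.993050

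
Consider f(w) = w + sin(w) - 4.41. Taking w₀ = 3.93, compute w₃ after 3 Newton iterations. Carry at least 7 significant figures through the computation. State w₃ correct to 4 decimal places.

f'(w) = 1 + cos(w)
w_0 = 3.930000: f = -1.189231, f' = 0.295024 → w_1 = 3.930000 - (-1.189231)/(0.295024) = 7.960962
w_1 = 7.960962: f = 4.545245, f' = 0.893224 → w_2 = 7.960962 - (4.545245)/(0.893224) = 2.872377
w_2 = 2.872377: f = -1.271648, f' = 0.036020 → w_3 = 2.872377 - (-1.271648)/(0.036020) = 38.176210

38.1762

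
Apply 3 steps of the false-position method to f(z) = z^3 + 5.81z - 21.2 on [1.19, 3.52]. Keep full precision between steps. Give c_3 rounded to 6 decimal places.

2.032990

f(1.190000) = -12.600941, f(3.520000) = 42.865408
step 1: c = 1.719333, f(c) = -6.128138 < 0 → new bracket [1.719333, 3.520000]
step 2: c = 1.944562, f(c) = -2.549085 < 0 → new bracket [1.944562, 3.520000]
step 3: c = 2.032990, f(c) = -0.985881 < 0 → new bracket [2.032990, 3.520000]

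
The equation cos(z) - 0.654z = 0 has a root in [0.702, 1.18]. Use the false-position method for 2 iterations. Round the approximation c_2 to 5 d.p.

f(0.702000) = 0.304444, f(1.180000) = -0.390795
step 1: c = 0.911315, f(c) = 0.016706 > 0 → new bracket [0.911315, 1.180000]
step 2: c = 0.922331, f(c) = 0.000760 > 0 → new bracket [0.922331, 1.180000]

0.92233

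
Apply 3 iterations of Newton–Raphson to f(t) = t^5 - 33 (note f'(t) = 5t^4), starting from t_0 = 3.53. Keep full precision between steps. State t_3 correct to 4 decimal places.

2.1147

Newton update: t ← t − f(t)/f'(t).
t_0 = 3.530000: f = 515.117322, f' = 776.370144 → t_1 = 3.530000 - (515.117322)/(776.370144) = 2.866505
t_1 = 2.866505: f = 160.536951, f' = 337.583430 → t_2 = 2.866505 - (160.536951)/(337.583430) = 2.390958
t_2 = 2.390958: f = 45.137542, f' = 163.402163 → t_3 = 2.390958 - (45.137542)/(163.402163) = 2.114722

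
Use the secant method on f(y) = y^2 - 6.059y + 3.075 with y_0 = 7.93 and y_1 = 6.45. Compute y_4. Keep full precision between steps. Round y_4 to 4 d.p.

f(y_0) = 17.912030, f(y_1) = 5.596950
y_2 = 6.450000 - (5.596950)·(6.450000 - 7.930000)/(5.596950 - (17.912030)) = 5.777371; f(y_2) = 1.447922
y_3 = 5.777371 - (1.447922)·(5.777371 - 6.450000)/(1.447922 - (5.596950)) = 5.542637; f(y_3) = 0.212988
y_4 = 5.542637 - (0.212988)·(5.542637 - 5.777371)/(0.212988 - (1.447922)) = 5.502153; f(y_4) = 0.011142

5.5022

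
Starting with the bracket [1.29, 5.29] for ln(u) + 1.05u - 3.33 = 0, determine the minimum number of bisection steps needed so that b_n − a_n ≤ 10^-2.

Initial width b − a = 5.29 − 1.29 = 4.000000.
After n steps the width is (b−a)/2^n; need (b−a)/2^n ≤ 10^-2.
So n ≥ log₂(4.000000/10^-2) = log₂(400.0000) ≈ 8.6439.
Hence n = 9.

9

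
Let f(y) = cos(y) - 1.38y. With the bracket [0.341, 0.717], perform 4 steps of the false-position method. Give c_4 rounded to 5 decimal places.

f(0.341000) = 0.471841, f(0.717000) = -0.235680
step 1: c = 0.591752, f(c) = 0.013347 > 0 → new bracket [0.591752, 0.717000]
step 2: c = 0.598465, f(c) = 0.000320 > 0 → new bracket [0.598465, 0.717000]
step 3: c = 0.598626, f(c) = 0.000008 > 0 → new bracket [0.598626, 0.717000]
step 4: c = 0.598629, f(c) = 0.000000 > 0 → new bracket [0.598629, 0.717000]

0.59863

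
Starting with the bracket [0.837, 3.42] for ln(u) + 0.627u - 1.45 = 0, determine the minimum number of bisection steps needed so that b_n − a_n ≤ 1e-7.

25

Initial width b − a = 3.42 − 0.837 = 2.583000.
After n steps the width is (b−a)/2^n; need (b−a)/2^n ≤ 1e-7.
So n ≥ log₂(2.583000/1e-7) = log₂(25830000.0000) ≈ 24.6225.
Hence n = 25.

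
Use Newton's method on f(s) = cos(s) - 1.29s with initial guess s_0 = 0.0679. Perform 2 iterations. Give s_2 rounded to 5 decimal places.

f'(s) = -sin(s) - 1.29
s_0 = 0.067900: f = 0.910105, f' = -1.357848 → s_1 = 0.067900 - (0.910105)/(-1.357848) = 0.738155
s_1 = 0.738155: f = -0.212509, f' = -1.962924 → s_2 = 0.738155 - (-0.212509)/(-1.962924) = 0.629894

0.62989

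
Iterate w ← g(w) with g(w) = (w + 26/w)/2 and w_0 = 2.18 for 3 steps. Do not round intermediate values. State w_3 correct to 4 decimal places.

w_1 = g(2.180000) = 7.053303
w_2 = g(7.053303) = 5.369760
w_3 = g(5.369760) = 5.105845

5.1058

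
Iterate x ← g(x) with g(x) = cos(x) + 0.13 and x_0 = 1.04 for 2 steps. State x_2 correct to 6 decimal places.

x_1 = g(1.040000) = 0.636220
x_2 = g(0.636220) = 0.934347

0.934347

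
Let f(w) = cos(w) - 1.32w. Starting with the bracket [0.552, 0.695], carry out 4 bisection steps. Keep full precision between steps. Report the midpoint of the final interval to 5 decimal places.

f(0.552000) = 0.122837, f(0.695000) = -0.149346 (opposite signs)
step 1: m = 0.623500, f(m) = -0.011180 < 0 → root in [0.552000, 0.623500]
step 2: m = 0.587750, f(m) = 0.056360 > 0 → root in [0.587750, 0.623500]
step 3: m = 0.605625, f(m) = 0.022721 > 0 → root in [0.605625, 0.623500]
step 4: m = 0.614562, f(m) = 0.005803 > 0 → root in [0.614562, 0.623500]
Midpoint of [0.614562, 0.623500] = 0.619031

0.61903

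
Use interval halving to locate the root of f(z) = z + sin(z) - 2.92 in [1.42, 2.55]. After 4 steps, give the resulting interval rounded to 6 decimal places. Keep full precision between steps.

[1.985000, 2.055625]

f(1.420000) = -0.511348, f(2.550000) = 0.187684 (opposite signs)
step 1: m = 1.985000, f(m) = -0.019563 < 0 → root in [1.985000, 2.550000]
step 2: m = 2.267500, f(m) = 0.114462 > 0 → root in [1.985000, 2.267500]
step 3: m = 2.126250, f(m) = 0.055911 > 0 → root in [1.985000, 2.126250]
step 4: m = 2.055625, f(m) = 0.020380 > 0 → root in [1.985000, 2.055625]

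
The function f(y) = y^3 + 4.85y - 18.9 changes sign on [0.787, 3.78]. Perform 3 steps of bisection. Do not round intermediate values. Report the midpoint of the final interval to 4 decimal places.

f(0.787000) = -14.595607, f(3.780000) = 53.443152 (opposite signs)
step 1: m = 2.283500, f(m) = 4.081994 > 0 → root in [0.787000, 2.283500]
step 2: m = 1.535250, f(m) = -7.835465 < 0 → root in [1.535250, 2.283500]
step 3: m = 1.909375, f(m) = -2.678498 < 0 → root in [1.909375, 2.283500]
Midpoint of [1.909375, 2.283500] = 2.096437

2.0964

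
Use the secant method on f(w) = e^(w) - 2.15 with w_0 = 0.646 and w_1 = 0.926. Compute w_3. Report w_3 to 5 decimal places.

0.76472

Secant update: w_(k+1) = w_k − f(w_k)·(w_k − w_(k-1))/(f(w_k) − f(w_(k-1))).
f(w_0) = -0.242106, f(w_1) = 0.374391
w_2 = 0.926000 - (0.374391)·(0.926000 - 0.646000)/(0.374391 - (-0.242106)) = 0.755959; f(w_2) = -0.020346
w_3 = 0.755959 - (-0.020346)·(0.755959 - 0.926000)/(-0.020346 - (0.374391)) = 0.764724; f(w_3) = -0.001599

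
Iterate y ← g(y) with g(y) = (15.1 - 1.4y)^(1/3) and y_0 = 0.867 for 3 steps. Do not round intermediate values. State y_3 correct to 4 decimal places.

2.2842

y_1 = g(0.867000) = 2.403594
y_2 = g(2.403594) = 2.272448
y_3 = g(2.272448) = 2.284238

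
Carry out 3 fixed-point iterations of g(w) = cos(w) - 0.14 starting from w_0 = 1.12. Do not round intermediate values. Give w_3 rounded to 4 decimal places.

0.5447

w_1 = g(1.120000) = 0.295682
w_2 = g(0.295682) = 0.816604
w_3 = g(0.816604) = 0.544701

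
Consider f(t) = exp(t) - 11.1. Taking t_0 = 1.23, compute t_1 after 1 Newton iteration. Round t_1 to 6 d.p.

Newton update: t ← t − f(t)/f'(t).
f'(t) = exp(t)
t_0 = 1.230000: f = -7.678770, f' = 3.421230 → t_1 = 1.230000 - (-7.678770)/(3.421230) = 3.474448

3.474448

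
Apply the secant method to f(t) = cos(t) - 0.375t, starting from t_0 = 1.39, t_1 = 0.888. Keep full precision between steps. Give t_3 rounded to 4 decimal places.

f(t_0) = -0.341437, f(t_1) = 0.297965
t_2 = 0.888000 - (0.297965)·(0.888000 - 1.390000)/(0.297965 - (-0.341437)) = 1.121935; f(t_2) = 0.013215
t_3 = 1.121935 - (0.013215)·(1.121935 - 0.888000)/(0.013215 - (0.297965)) = 1.132791; f(t_3) = -0.000663

1.1328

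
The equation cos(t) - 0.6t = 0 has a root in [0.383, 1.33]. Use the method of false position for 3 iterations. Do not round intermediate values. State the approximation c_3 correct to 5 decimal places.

0.95808

False-position update: c = (a·f(b) − b·f(a))/(f(b) − f(a)); replace the endpoint whose sign matches f(c).
f(0.383000) = 0.697748, f(1.330000) = -0.559524
step 1: c = 0.908556, f(c) = 0.069751 > 0 → new bracket [0.908556, 1.330000]
step 2: c = 0.955271, f(c) = 0.004225 > 0 → new bracket [0.955271, 1.330000]
step 3: c = 0.958079, f(c) = 0.000245 > 0 → new bracket [0.958079, 1.330000]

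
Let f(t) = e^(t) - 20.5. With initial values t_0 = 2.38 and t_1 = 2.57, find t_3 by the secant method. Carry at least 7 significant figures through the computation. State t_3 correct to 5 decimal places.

2.97963

f(t_0) = -9.695097, f(t_1) = -7.434176
t_2 = 2.570000 - (-7.434176)·(2.570000 - 2.380000)/(-7.434176 - (-9.695097)) = 3.194742; f(t_2) = 3.903884
t_3 = 3.194742 - (3.903884)·(3.194742 - 2.570000)/(3.903884 - (-7.434176)) = 2.979633; f(t_3) = -0.819406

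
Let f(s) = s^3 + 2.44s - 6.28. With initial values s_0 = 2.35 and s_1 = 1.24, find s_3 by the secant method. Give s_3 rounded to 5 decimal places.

1.42046

Secant update: s_(k+1) = s_k − f(s_k)·(s_k − s_(k-1))/(f(s_k) − f(s_(k-1))).
f(s_0) = 12.431875, f(s_1) = -1.347776
s_2 = 1.240000 - (-1.347776)·(1.240000 - 2.350000)/(-1.347776 - (12.431875)) = 1.348568; f(s_2) = -0.536939
s_3 = 1.348568 - (-0.536939)·(1.348568 - 1.240000)/(-0.536939 - (-1.347776)) = 1.420462; f(s_3) = 0.052014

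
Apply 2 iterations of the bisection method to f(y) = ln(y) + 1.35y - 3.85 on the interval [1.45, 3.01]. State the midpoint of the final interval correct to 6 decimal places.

2.425000

f(1.450000) = -1.520936, f(3.010000) = 1.315440 (opposite signs)
step 1: m = 2.230000, f(m) = -0.037498 < 0 → root in [2.230000, 3.010000]
step 2: m = 2.620000, f(m) = 0.650174 > 0 → root in [2.230000, 2.620000]
Midpoint of [2.230000, 2.620000] = 2.425000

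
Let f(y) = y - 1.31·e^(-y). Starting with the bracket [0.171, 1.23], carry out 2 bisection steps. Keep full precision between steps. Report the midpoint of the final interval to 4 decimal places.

0.5681

f(0.171000) = -0.933096, f(1.230000) = 0.847097 (opposite signs)
step 1: m = 0.700500, f(m) = 0.050298 > 0 → root in [0.171000, 0.700500]
step 2: m = 0.435750, f(m) = -0.411531 < 0 → root in [0.435750, 0.700500]
Midpoint of [0.435750, 0.700500] = 0.568125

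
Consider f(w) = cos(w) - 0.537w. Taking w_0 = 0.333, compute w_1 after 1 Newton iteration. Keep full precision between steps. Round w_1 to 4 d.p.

Newton update: w ← w − f(w)/f'(w).
f'(w) = -sin(w) - 0.537
w_0 = 0.333000: f = 0.766245, f' = -0.863880 → w_1 = 0.333000 - (0.766245)/(-0.863880) = 1.219981

1.2200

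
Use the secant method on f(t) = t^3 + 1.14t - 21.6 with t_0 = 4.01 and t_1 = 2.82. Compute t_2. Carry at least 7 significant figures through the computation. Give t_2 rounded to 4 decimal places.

2.7092

f(t_0) = 47.452601, f(t_1) = 4.040568
t_2 = 2.820000 - (4.040568)·(2.820000 - 4.010000)/(4.040568 - (47.452601)) = 2.709241; f(t_2) = 1.374327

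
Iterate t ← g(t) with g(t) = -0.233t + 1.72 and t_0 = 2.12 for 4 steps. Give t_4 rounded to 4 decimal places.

1.3971

t_1 = g(2.120000) = 1.226040
t_2 = g(1.226040) = 1.434333
t_3 = g(1.434333) = 1.385800
t_4 = g(1.385800) = 1.397108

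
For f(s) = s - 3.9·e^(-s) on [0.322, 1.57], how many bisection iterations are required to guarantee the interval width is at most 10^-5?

17

Initial width b − a = 1.57 − 0.322 = 1.248000.
After n steps the width is (b−a)/2^n; need (b−a)/2^n ≤ 10^-5.
So n ≥ log₂(1.248000/10^-5) = log₂(124800.0000) ≈ 16.9293.
Hence n = 17.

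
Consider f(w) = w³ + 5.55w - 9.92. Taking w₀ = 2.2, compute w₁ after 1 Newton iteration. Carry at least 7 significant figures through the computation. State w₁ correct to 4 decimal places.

1.5554

f'(w) = 3w² + 5.55
w_0 = 2.200000: f = 12.938000, f' = 20.070000 → w_1 = 2.200000 - (12.938000)/(20.070000) = 1.555356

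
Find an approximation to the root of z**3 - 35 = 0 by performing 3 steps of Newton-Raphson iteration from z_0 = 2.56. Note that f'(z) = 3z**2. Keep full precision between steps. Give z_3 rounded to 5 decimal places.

3.27112

z_0 = 2.560000: f = -18.222784, f' = 19.660800 → z_1 = 2.560000 - (-18.222784)/(19.660800) = 3.486859
z_1 = 3.486859: f = 7.393869, f' = 36.474551 → z_2 = 3.486859 - (7.393869)/(36.474551) = 3.284146
z_2 = 3.284146: f = 0.421522, f' = 32.356838 → z_3 = 3.284146 - (0.421522)/(32.356838) = 3.271118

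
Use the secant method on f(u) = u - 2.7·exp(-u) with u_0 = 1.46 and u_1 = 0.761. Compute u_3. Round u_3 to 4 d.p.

0.9982

f(u_0) = 0.832962, f(u_1) = -0.500437
u_2 = 0.761000 - (-0.500437)·(0.761000 - 1.460000)/(-0.500437 - (0.832962)) = 1.023341; f(u_2) = 0.052983
u_3 = 1.023341 - (0.052983)·(1.023341 - 0.761000)/(0.052983 - (-0.500437)) = 0.998226; f(u_3) = 0.003187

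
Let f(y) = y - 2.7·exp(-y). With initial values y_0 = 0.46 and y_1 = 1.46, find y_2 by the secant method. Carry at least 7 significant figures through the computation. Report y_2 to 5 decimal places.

1.05904

f(y_0) = -1.244466, f(y_1) = 0.832962
y_2 = 1.460000 - (0.832962)·(1.460000 - 0.460000)/(0.832962 - (-1.244466)) = 1.059042; f(y_2) = 0.122714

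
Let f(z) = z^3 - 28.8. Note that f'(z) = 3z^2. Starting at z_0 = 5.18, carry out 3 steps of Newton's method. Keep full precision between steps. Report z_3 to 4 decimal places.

z_0 = 5.180000: f = 110.191832, f' = 80.497200 → z_1 = 5.180000 - (110.191832)/(80.497200) = 3.811110
z_1 = 3.811110: f = 26.554683, f' = 43.573673 → z_2 = 3.811110 - (26.554683)/(43.573673) = 3.201689
z_2 = 3.201689: f = 4.019926, f' = 30.752445 → z_3 = 3.201689 - (4.019926)/(30.752445) = 3.070971

3.0710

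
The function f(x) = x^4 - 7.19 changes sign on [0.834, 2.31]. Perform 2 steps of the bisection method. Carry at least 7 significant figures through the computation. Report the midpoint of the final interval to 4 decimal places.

f(0.834000) = -6.706202, f(2.310000) = 21.283963 (opposite signs)
step 1: m = 1.572000, f(m) = -1.083250 < 0 → root in [1.572000, 2.310000]
step 2: m = 1.941000, f(m) = 7.003913 > 0 → root in [1.572000, 1.941000]
Midpoint of [1.572000, 1.941000] = 1.756500

1.7565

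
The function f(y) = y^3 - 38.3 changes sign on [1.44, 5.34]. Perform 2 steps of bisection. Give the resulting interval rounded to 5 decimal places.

f(1.440000) = -35.314016, f(5.340000) = 113.973304 (opposite signs)
step 1: m = 3.390000, f(m) = 0.658219 > 0 → root in [1.440000, 3.390000]
step 2: m = 2.415000, f(m) = -24.215177 < 0 → root in [2.415000, 3.390000]

[2.41500, 3.39000]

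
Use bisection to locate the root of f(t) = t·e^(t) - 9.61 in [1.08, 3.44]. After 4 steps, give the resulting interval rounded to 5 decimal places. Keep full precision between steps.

[1.67000, 1.81750]

f(1.080000) = -6.429746, f(3.440000) = 97.673136 (opposite signs)
step 1: m = 2.260000, f(m) = 12.047782 > 0 → root in [1.080000, 2.260000]
step 2: m = 1.670000, f(m) = -0.738680 < 0 → root in [1.670000, 2.260000]
step 3: m = 1.965000, f(m) = 4.410103 > 0 → root in [1.670000, 1.965000]
step 4: m = 1.817500, f(m) = 1.579344 > 0 → root in [1.670000, 1.817500]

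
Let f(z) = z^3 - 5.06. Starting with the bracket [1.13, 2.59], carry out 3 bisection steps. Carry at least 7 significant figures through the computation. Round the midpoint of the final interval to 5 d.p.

f(1.130000) = -3.617103, f(2.590000) = 12.313979 (opposite signs)
step 1: m = 1.860000, f(m) = 1.374856 > 0 → root in [1.130000, 1.860000]
step 2: m = 1.495000, f(m) = -1.718638 < 0 → root in [1.495000, 1.860000]
step 3: m = 1.677500, f(m) = -0.339505 < 0 → root in [1.677500, 1.860000]
Midpoint of [1.677500, 1.860000] = 1.768750

1.76875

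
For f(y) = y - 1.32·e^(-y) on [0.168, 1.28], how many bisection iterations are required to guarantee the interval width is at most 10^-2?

Initial width b − a = 1.28 − 0.168 = 1.112000.
After n steps the width is (b−a)/2^n; need (b−a)/2^n ≤ 10^-2.
So n ≥ log₂(1.112000/10^-2) = log₂(111.2000) ≈ 6.7970.
Hence n = 7.

7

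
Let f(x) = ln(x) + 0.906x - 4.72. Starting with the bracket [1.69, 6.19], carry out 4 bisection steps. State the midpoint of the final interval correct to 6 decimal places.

f(1.690000) = -2.664131, f(6.190000) = 2.711075 (opposite signs)
step 1: m = 3.940000, f(m) = 0.220821 > 0 → root in [1.690000, 3.940000]
step 2: m = 2.815000, f(m) = -1.134648 < 0 → root in [2.815000, 3.940000]
step 3: m = 3.377500, f(m) = -0.442849 < 0 → root in [3.377500, 3.940000]
step 4: m = 3.658750, f(m) = -0.108051 < 0 → root in [3.658750, 3.940000]
Midpoint of [3.658750, 3.940000] = 3.799375

3.799375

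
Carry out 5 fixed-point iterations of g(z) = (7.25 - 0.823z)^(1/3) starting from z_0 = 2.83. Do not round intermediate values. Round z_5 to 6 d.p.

1.793963

z_1 = g(2.830000) = 1.700912
z_2 = g(1.700912) = 1.801865
z_3 = g(1.801865) = 1.793294
z_4 = g(1.793294) = 1.794025
z_5 = g(1.794025) = 1.793963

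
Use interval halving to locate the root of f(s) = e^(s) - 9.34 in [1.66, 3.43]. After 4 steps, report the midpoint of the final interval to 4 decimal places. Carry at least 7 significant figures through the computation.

2.2684

f(1.660000) = -4.080689, f(3.430000) = 21.536643 (opposite signs)
step 1: m = 2.545000, f(m) = 3.403228 > 0 → root in [1.660000, 2.545000]
step 2: m = 2.102500, f(m) = -1.153389 < 0 → root in [2.102500, 2.545000]
step 3: m = 2.323750, f(m) = 0.873905 > 0 → root in [2.102500, 2.323750]
step 4: m = 2.213125, f(m) = -0.195752 < 0 → root in [2.213125, 2.323750]
Midpoint of [2.213125, 2.323750] = 2.268438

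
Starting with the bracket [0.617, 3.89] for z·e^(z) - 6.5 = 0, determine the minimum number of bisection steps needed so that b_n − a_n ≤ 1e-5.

19

Initial width b − a = 3.89 − 0.617 = 3.273000.
After n steps the width is (b−a)/2^n; need (b−a)/2^n ≤ 1e-5.
So n ≥ log₂(3.273000/1e-5) = log₂(327300.0000) ≈ 18.3203.
Hence n = 19.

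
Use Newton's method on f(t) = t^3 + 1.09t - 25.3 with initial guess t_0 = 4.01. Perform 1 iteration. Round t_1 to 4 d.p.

3.1271

f'(t) = 3t^2 + 1.09
t_0 = 4.010000: f = 43.552101, f' = 49.330300 → t_1 = 4.010000 - (43.552101)/(49.330300) = 3.127133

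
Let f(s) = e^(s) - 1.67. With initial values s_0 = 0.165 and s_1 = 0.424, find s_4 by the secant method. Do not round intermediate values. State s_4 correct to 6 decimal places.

0.512817

f(s_0) = -0.490607, f(s_1) = -0.141938
s_2 = 0.424000 - (-0.141938)·(0.424000 - 0.165000)/(-0.141938 - (-0.490607)) = 0.529436; f(s_2) = 0.027974
s_3 = 0.529436 - (0.027974)·(0.529436 - 0.424000)/(0.027974 - (-0.141938)) = 0.512077; f(s_3) = -0.001246
s_4 = 0.512077 - (-0.001246)·(0.512077 - 0.529436)/(-0.001246 - (0.027974)) = 0.512817; f(s_4) = -0.000010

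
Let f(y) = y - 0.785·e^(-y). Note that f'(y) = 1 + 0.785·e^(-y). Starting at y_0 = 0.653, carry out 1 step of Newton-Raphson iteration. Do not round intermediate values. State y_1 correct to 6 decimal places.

0.479476

y_0 = 0.653000: f = 0.244422, f' = 1.408578 → y_1 = 0.653000 - (0.244422)/(1.408578) = 0.479476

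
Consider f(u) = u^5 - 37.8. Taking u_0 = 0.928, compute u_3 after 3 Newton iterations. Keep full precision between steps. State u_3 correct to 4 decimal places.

7.0008

f'(u) = 5u^4
u_0 = 0.928000: f = -37.111760, f' = 3.708189 → u_1 = 0.928000 - (-37.111760)/(3.708189) = 10.936054
u_1 = 10.936054: f = 156386.147164, f' = 71517.544816 → u_2 = 10.936054 - (156386.147164)/(71517.544816) = 8.749372
u_2 = 8.749372: f = 51234.683758, f' = 29300.665822 → u_3 = 8.749372 - (51234.683758)/(29300.665822) = 7.000788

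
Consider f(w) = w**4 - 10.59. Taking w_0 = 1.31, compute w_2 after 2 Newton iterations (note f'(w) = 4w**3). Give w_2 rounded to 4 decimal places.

1.8828

w_0 = 1.310000: f = -7.645001, f' = 8.992364 → w_1 = 1.310000 - (-7.645001)/(8.992364) = 2.160166
w_1 = 2.160166: f = 11.184510, f' = 40.320070 → w_2 = 2.160166 - (11.184510)/(40.320070) = 1.882773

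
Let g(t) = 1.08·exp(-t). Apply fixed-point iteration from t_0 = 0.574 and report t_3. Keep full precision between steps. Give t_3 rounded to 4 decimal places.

t_1 = g(0.574000) = 0.608329
t_2 = g(0.608329) = 0.587800
t_3 = g(0.587800) = 0.599992

0.6000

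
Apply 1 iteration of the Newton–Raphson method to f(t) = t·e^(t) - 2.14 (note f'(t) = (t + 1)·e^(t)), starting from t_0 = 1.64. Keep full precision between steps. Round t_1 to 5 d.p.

1.17603

Newton update: t ← t − f(t)/f'(t).
t_0 = 1.640000: f = 6.314478, f' = 13.609648 → t_1 = 1.640000 - (6.314478)/(13.609648) = 1.176029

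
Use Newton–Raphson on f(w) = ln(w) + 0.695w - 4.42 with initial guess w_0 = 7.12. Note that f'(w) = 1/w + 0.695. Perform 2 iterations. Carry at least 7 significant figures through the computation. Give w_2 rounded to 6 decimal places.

w_0 = 7.120000: f = 2.491308, f' = 0.835449 → w_1 = 7.120000 - (2.491308)/(0.835449) = 4.138003
w_1 = 4.138003: f = -0.123875, f' = 0.936662 → w_2 = 4.138003 - (-0.123875)/(0.936662) = 4.270254

4.270254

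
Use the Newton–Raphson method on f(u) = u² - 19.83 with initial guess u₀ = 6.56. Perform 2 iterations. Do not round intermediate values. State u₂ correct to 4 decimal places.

f'(u) = 2u
u_0 = 6.560000: f = 23.203600, f' = 13.120000 → u_1 = 6.560000 - (23.203600)/(13.120000) = 4.791433
u_1 = 4.791433: f = 3.127829, f' = 9.582866 → u_2 = 4.791433 - (3.127829)/(9.582866) = 4.465035

4.4650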